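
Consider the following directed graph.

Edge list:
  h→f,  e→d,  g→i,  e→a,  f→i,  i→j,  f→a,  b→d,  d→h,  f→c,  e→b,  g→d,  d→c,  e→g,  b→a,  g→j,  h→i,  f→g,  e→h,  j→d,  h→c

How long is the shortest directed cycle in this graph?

4

For each vertex v, BFS finds the shortest path from v back to v.
The shortest such closed walk is h → f → g → d → h, length 4.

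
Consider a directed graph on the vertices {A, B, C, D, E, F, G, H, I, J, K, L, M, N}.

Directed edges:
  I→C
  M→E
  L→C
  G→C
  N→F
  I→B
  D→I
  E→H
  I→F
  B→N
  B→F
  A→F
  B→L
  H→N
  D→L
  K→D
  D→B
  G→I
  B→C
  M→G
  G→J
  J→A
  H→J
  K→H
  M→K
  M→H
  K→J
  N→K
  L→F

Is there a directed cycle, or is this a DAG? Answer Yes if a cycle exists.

Yes

DFS with white/gray/black marking, starting from E:
E gray
  H gray
    N gray
      K gray
        K→H: H is gray → back edge
Back edge found, so a cycle exists: H → N → K → H.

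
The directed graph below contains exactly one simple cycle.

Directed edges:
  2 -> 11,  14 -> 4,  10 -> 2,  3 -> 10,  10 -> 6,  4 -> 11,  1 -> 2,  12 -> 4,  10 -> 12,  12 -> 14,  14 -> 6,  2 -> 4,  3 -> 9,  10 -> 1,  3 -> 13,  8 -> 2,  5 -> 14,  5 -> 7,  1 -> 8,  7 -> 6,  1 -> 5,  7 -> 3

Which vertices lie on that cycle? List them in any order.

1, 3, 5, 7, 10

DFS with gray/black marking from 3:
3 gray
  13 gray
  13 black
  9 gray
  9 black
  10 gray
    12 gray
      14 gray
        4 gray
          11 gray
          11 black
        4 black
        6 gray
        6 black
      14 black
      12→4: 4 black — skip
    12 black
    1 gray
      5 gray
        7 gray
          7→6: 6 black — skip
          7→3: 3 is gray → back edge
Back edge closes the cycle 3 → 10 → 1 → 5 → 7 → 3; its vertices are {1, 3, 5, 7, 10}.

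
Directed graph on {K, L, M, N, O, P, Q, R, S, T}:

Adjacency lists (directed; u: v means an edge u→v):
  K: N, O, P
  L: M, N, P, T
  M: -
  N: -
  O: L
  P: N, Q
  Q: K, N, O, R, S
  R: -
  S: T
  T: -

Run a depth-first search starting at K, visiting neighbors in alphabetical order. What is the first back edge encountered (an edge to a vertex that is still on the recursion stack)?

DFS from K (visiting neighbors in alphabetical order); mark gray on enter, black on exit:
K gray
  N gray
  N black
  O gray
    L gray
      M gray
      M black
      L→N: N black — skip
      P gray
        P→N: N black — skip
        Q gray
          Q→K: K is gray → back edge
First back edge: Q → K.

Q→K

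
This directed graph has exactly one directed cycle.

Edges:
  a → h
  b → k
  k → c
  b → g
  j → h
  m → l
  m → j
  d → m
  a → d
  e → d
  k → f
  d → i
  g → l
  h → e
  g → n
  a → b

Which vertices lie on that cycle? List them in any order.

d, e, h, j, m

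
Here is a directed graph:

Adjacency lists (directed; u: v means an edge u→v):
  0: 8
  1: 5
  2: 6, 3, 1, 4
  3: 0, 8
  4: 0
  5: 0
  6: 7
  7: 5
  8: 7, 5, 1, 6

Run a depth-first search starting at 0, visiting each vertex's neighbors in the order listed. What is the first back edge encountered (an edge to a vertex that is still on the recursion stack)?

5->0

DFS from 0 (visiting each vertex's neighbors in the order listed); mark gray on enter, black on exit:
0 gray
  8 gray
    7 gray
      5 gray
        5→0: 0 is gray → back edge
First back edge: 5 → 0.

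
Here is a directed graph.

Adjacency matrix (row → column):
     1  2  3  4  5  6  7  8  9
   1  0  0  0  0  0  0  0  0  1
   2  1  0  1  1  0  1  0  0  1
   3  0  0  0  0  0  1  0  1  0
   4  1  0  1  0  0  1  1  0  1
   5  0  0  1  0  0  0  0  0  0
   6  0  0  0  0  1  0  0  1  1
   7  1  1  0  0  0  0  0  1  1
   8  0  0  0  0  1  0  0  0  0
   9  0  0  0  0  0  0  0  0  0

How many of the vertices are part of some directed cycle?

A vertex is on a directed cycle iff it belongs to a strongly connected component of size ≥ 2 (or has a self-loop).
The vertices on cycles are {2, 3, 4, 5, 6, 7, 8} — 7 in total.

7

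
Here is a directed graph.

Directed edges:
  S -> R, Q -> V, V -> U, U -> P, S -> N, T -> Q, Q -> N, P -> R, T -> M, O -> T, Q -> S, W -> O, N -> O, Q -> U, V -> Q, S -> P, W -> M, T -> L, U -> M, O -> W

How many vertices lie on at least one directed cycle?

7

A vertex is on a directed cycle iff it belongs to a strongly connected component of size ≥ 2 (or has a self-loop).
The vertices on cycles are {N, O, Q, S, T, V, W} — 7 in total.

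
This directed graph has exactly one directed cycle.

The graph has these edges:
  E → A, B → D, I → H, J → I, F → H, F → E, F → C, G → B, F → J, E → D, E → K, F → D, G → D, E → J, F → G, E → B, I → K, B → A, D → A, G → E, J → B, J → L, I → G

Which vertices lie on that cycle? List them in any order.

E, G, I, J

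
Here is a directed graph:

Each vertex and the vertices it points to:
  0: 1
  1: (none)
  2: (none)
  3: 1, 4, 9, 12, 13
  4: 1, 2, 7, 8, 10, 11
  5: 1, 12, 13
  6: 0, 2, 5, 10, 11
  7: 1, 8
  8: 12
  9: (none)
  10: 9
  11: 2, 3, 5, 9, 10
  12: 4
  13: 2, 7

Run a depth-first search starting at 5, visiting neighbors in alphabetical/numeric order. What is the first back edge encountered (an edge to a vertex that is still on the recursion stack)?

DFS from 5 (visiting neighbors in alphabetical/numeric order); mark gray on enter, black on exit:
5 gray
  1 gray
  1 black
  12 gray
    4 gray
      4→1: 1 black — skip
      2 gray
      2 black
      7 gray
        7→1: 1 black — skip
        8 gray
          8→12: 12 is gray → back edge
First back edge: 8 → 12.

8->12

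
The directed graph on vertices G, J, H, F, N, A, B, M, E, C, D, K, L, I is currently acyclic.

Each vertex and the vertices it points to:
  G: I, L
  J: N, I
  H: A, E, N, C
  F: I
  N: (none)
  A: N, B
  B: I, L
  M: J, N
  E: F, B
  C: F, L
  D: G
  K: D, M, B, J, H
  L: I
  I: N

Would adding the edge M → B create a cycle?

No

Adding M→B creates a cycle iff B can already reach M.
Explore from B: no path reaches M. The graph stays acyclic.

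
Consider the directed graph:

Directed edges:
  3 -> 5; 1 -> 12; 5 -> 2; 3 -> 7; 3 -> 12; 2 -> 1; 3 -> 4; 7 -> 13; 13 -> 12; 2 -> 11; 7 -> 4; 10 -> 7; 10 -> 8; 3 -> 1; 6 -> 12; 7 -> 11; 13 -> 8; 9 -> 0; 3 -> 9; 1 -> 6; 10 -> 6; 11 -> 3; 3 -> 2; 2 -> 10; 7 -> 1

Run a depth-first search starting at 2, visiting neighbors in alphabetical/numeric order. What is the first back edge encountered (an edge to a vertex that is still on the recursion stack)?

3→2

DFS from 2 (visiting neighbors in alphabetical/numeric order); mark gray on enter, black on exit:
2 gray
  1 gray
    6 gray
      12 gray
      12 black
    6 black
    1→12: 12 black — skip
  1 black
  10 gray
    10→6: 6 black — skip
    7 gray
      7→1: 1 black — skip
      4 gray
      4 black
      11 gray
        3 gray
          3→1: 1 black — skip
          3→2: 2 is gray → back edge
First back edge: 3 → 2.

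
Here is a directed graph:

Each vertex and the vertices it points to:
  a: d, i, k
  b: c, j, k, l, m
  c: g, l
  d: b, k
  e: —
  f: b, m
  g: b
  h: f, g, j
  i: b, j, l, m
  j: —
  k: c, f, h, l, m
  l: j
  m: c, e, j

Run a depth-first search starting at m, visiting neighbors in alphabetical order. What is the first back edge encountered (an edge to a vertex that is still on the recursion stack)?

b→c

DFS from m (visiting neighbors in alphabetical order); mark gray on enter, black on exit:
m gray
  c gray
    g gray
      b gray
        b→c: c is gray → back edge
First back edge: b → c.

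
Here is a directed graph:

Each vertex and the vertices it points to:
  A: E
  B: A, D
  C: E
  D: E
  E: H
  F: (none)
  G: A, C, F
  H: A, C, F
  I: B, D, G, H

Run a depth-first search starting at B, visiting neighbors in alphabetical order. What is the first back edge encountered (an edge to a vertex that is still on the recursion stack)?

DFS from B (visiting neighbors in alphabetical order); mark gray on enter, black on exit:
B gray
  A gray
    E gray
      H gray
        H→A: A is gray → back edge
First back edge: H → A.

H→A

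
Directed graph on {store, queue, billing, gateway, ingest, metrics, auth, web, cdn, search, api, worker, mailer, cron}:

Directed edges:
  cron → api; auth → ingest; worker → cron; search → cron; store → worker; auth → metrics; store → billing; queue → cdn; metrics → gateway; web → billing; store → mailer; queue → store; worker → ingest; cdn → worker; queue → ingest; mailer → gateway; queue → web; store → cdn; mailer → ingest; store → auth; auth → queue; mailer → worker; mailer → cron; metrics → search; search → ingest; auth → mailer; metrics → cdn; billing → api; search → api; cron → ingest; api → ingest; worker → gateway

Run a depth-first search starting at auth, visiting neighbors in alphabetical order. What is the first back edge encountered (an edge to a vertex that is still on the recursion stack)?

DFS from auth (visiting neighbors in alphabetical order); mark gray on enter, black on exit:
auth gray
  ingest gray
  ingest black
  mailer gray
    cron gray
      api gray
        api→ingest: ingest black — skip
      api black
      cron→ingest: ingest black — skip
    cron black
    gateway gray
    gateway black
    mailer→ingest: ingest black — skip
    worker gray
      worker→cron: cron black — skip
      worker→gateway: gateway black — skip
      worker→ingest: ingest black — skip
    worker black
  mailer black
  metrics gray
    cdn gray
      cdn→worker: worker black — skip
    cdn black
    metrics→gateway: gateway black — skip
    search gray
      search→api: api black — skip
      search→cron: cron black — skip
      search→ingest: ingest black — skip
    search black
  metrics black
  queue gray
    queue→cdn: cdn black — skip
    queue→ingest: ingest black — skip
    store gray
      store→auth: auth is gray → back edge
First back edge: store → auth.

store->auth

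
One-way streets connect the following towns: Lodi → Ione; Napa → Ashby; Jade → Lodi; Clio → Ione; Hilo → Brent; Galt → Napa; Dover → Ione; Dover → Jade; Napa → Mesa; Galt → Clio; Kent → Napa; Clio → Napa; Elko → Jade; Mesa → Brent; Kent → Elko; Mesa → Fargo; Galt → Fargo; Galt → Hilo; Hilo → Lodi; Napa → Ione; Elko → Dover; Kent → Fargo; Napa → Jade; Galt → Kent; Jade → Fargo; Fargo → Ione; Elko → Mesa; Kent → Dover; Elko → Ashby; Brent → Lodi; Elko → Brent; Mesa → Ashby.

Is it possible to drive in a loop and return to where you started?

No

DFS with white/gray/black marking, starting from Clio:
Clio gray
  Napa gray
    Mesa gray
      Brent gray
        Lodi gray
          Ione gray
          Ione black
        Lodi black
      Brent black
      Fargo gray
        Fargo→Ione: Ione black — skip
      Fargo black
      Ashby gray
      Ashby black
    Mesa black
    Napa→Ione: Ione black — skip
    Napa→Ashby: Ashby black — skip
    Jade gray
      Jade→Lodi: Lodi black — skip
      Jade→Fargo: Fargo black — skip
    Jade black
  Napa black
  Clio→Ione: Ione black — skip
Clio black
Dover gray
  Dover→Jade: Jade black — skip
  Dover→Ione: Ione black — skip
Dover black
Elko gray
  Elko→Brent: Brent black — skip
  Elko→Mesa: Mesa black — skip
  Elko→Ashby: Ashby black — skip
  Elko→Dover: Dover black — skip
  Elko→Jade: Jade black — skip
Elko black
Kent gray
  Kent→Napa: Napa black — skip
  Kent→Fargo: Fargo black — skip
  Kent→Dover: Dover black — skip
  Kent→Elko: Elko black — skip
Kent black
Galt gray
  Galt→Clio: Clio black — skip
  Galt→Kent: Kent black — skip
  Galt→Napa: Napa black — skip
  Hilo gray
    Hilo→Brent: Brent black — skip
    Hilo→Lodi: Lodi black — skip
  Hilo black
  Galt→Fargo: Fargo black — skip
Galt black
Every edge goes to a white or black vertex — no back edge, so the graph is acyclic.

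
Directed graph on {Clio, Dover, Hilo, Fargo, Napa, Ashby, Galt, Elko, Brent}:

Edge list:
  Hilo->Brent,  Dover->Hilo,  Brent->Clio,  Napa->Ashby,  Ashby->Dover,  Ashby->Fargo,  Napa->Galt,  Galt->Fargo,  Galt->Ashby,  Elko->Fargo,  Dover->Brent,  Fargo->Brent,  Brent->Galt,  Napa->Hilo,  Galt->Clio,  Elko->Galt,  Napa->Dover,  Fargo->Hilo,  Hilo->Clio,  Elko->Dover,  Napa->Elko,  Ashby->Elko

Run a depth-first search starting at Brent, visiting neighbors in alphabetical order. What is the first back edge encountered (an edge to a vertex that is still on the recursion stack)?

Dover->Brent

DFS from Brent (visiting neighbors in alphabetical order); mark gray on enter, black on exit:
Brent gray
  Clio gray
  Clio black
  Galt gray
    Ashby gray
      Dover gray
        Dover→Brent: Brent is gray → back edge
First back edge: Dover → Brent.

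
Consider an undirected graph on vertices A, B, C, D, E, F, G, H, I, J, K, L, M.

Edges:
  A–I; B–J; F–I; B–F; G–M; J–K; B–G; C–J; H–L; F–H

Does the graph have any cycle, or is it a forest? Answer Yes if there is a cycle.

DFS, tracking each vertex's parent; an edge to a visited non-parent vertex closes a cycle.
Start from E:
visit E (parent –)
visit A (parent –)
  visit I (parent A)
    I–A: parent, skip
    visit F (parent I)
      F–I: parent, skip
      visit B (parent F)
        visit J (parent B)
          visit K (parent J)
            K–J: parent, skip
          J–B: parent, skip
          visit C (parent J)
            C–J: parent, skip
        B–F: parent, skip
        visit G (parent B)
          visit M (parent G)
            M–G: parent, skip
          G–B: parent, skip
      visit H (parent F)
        visit L (parent H)
          L–H: parent, skip
        H–F: parent, skip
visit D (parent –)
No non-parent visited neighbor found — the graph is a forest.

No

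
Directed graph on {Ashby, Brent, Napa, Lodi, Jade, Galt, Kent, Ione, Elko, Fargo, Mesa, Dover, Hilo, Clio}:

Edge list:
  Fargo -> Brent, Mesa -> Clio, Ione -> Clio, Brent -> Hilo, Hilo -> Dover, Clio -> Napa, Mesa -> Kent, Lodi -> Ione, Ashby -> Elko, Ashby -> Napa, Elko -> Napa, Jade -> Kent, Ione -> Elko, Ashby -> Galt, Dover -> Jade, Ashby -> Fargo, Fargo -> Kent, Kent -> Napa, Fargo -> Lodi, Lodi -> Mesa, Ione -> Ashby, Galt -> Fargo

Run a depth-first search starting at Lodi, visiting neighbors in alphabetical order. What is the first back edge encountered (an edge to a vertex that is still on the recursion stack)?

DFS from Lodi (visiting neighbors in alphabetical order); mark gray on enter, black on exit:
Lodi gray
  Ione gray
    Ashby gray
      Elko gray
        Napa gray
        Napa black
      Elko black
      Fargo gray
        Brent gray
          Hilo gray
            Dover gray
              Jade gray
                Kent gray
                  Kent→Napa: Napa black — skip
                Kent black
              Jade black
            Dover black
          Hilo black
        Brent black
        Fargo→Kent: Kent black — skip
        Fargo→Lodi: Lodi is gray → back edge
First back edge: Fargo → Lodi.

Fargo->Lodi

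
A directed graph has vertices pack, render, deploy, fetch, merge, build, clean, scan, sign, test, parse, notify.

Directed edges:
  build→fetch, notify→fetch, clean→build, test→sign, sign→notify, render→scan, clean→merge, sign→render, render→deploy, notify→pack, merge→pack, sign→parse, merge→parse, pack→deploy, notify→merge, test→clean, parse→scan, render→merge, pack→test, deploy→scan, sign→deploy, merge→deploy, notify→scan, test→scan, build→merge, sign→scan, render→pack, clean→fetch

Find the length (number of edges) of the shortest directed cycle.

4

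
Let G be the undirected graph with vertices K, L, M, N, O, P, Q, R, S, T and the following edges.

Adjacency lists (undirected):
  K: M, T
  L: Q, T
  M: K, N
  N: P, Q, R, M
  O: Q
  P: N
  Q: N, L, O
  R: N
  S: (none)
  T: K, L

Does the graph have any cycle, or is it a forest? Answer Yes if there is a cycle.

Yes

DFS, tracking each vertex's parent; an edge to a visited non-parent vertex closes a cycle.
Start from S:
visit S (parent –)
visit K (parent –)
  visit M (parent K)
    M–K: parent, skip
    visit N (parent M)
      visit P (parent N)
        P–N: parent, skip
      visit Q (parent N)
        Q–N: parent, skip
        visit L (parent Q)
          L–Q: parent, skip
          visit T (parent L)
            T–K: K visited and ≠ parent → cycle
Cycle: K – M – N – Q – L – T – K.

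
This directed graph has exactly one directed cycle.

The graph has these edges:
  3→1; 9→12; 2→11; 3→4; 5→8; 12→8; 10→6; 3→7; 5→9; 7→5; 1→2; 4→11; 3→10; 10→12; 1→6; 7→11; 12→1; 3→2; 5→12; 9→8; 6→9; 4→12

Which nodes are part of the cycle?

DFS with gray/black marking from 1:
1 gray
  6 gray
    9 gray
      12 gray
        12→1: 1 is gray → back edge
Back edge closes the cycle 1 → 6 → 9 → 12 → 1; its vertices are {1, 6, 9, 12}.

1, 6, 9, 12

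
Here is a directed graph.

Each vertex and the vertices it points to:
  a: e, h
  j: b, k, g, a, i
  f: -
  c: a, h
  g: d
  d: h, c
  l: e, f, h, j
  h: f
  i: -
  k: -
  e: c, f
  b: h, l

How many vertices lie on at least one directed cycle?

6

A vertex is on a directed cycle iff it belongs to a strongly connected component of size ≥ 2 (or has a self-loop).
The vertices on cycles are {a, b, c, e, j, l} — 6 in total.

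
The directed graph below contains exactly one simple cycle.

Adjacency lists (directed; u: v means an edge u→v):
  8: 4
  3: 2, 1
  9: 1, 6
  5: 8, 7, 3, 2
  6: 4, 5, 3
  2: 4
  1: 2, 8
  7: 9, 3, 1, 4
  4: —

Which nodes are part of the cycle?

5, 6, 7, 9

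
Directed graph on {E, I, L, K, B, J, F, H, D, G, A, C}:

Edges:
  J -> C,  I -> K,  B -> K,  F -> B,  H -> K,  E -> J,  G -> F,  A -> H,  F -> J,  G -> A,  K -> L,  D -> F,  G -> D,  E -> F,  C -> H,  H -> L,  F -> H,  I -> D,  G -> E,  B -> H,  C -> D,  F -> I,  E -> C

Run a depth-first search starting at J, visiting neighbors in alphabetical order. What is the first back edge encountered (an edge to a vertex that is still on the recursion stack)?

DFS from J (visiting neighbors in alphabetical order); mark gray on enter, black on exit:
J gray
  C gray
    D gray
      F gray
        B gray
          H gray
            K gray
              L gray
              L black
            K black
            H→L: L black — skip
          H black
          B→K: K black — skip
        B black
        F→H: H black — skip
        I gray
          I→D: D is gray → back edge
First back edge: I → D.

I->D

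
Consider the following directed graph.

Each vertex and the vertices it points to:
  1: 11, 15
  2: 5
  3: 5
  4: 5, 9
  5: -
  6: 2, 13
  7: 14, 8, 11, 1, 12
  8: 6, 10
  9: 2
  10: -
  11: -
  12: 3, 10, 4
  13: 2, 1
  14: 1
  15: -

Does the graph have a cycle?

DFS with white/gray/black marking, starting from 11:
11 gray
11 black
1 gray
  1→11: 11 black — skip
  15 gray
  15 black
1 black
2 gray
  5 gray
  5 black
2 black
3 gray
  3→5: 5 black — skip
3 black
4 gray
  4→5: 5 black — skip
  9 gray
    9→2: 2 black — skip
  9 black
4 black
6 gray
  6→2: 2 black — skip
  13 gray
    13→2: 2 black — skip
    13→1: 1 black — skip
  13 black
6 black
7 gray
  14 gray
    14→1: 1 black — skip
  14 black
  8 gray
    8→6: 6 black — skip
    10 gray
    10 black
  8 black
  7→11: 11 black — skip
  7→1: 1 black — skip
  12 gray
    12→3: 3 black — skip
    12→10: 10 black — skip
    12→4: 4 black — skip
  12 black
7 black
Every edge goes to a white or black vertex — no back edge, so the graph is acyclic.

No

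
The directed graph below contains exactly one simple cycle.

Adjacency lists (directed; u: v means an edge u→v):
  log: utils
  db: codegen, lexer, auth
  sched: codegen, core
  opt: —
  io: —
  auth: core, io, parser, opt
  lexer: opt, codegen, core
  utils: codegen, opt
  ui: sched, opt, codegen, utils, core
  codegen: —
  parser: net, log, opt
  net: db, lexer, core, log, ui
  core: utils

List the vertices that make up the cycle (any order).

db, net, auth, parser

DFS with gray/black marking from parser:
parser gray
  net gray
    db gray
      codegen gray
      codegen black
      lexer gray
        opt gray
        opt black
        lexer→codegen: codegen black — skip
        core gray
          utils gray
            utils→codegen: codegen black — skip
            utils→opt: opt black — skip
          utils black
        core black
      lexer black
      auth gray
        auth→core: core black — skip
        io gray
        io black
        auth→parser: parser is gray → back edge
Back edge closes the cycle parser → net → db → auth → parser; its vertices are {db, net, auth, parser}.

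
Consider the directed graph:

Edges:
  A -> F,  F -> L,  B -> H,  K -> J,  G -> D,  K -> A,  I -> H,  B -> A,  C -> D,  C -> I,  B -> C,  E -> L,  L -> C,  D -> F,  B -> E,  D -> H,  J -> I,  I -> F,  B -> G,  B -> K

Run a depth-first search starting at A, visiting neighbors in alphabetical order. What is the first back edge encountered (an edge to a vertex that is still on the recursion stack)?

D→F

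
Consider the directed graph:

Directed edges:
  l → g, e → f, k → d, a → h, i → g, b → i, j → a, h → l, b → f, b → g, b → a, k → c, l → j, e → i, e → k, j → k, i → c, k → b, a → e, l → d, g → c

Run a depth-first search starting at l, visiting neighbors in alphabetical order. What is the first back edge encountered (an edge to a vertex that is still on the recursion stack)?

b->a

DFS from l (visiting neighbors in alphabetical order); mark gray on enter, black on exit:
l gray
  d gray
  d black
  g gray
    c gray
    c black
  g black
  j gray
    a gray
      e gray
        f gray
        f black
        i gray
          i→c: c black — skip
          i→g: g black — skip
        i black
        k gray
          b gray
            b→a: a is gray → back edge
First back edge: b → a.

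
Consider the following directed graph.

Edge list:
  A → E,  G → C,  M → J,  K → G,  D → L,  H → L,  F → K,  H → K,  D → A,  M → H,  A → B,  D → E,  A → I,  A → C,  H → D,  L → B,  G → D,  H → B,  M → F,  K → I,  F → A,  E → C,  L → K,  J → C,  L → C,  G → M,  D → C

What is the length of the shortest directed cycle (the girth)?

For each vertex v, BFS finds the shortest path from v back to v.
The shortest such closed walk is M → F → K → G → M, length 4.

4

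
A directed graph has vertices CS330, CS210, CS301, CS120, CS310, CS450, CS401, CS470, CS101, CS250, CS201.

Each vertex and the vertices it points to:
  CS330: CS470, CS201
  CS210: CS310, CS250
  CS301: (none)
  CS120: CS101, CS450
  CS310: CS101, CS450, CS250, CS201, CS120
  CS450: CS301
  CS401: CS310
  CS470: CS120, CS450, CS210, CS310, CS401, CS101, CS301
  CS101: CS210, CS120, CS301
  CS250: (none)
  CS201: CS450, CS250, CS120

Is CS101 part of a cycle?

CS101 is on a cycle iff CS101 can reach itself via ≥1 edge.
CS101 → CS120 → CS101 — yes.

Yes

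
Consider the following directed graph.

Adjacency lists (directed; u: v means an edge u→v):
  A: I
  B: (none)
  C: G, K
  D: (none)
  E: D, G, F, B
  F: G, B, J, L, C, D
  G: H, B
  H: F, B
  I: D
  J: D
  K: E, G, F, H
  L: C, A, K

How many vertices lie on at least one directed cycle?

A vertex is on a directed cycle iff it belongs to a strongly connected component of size ≥ 2 (or has a self-loop).
The vertices on cycles are {C, E, F, G, H, K, L} — 7 in total.

7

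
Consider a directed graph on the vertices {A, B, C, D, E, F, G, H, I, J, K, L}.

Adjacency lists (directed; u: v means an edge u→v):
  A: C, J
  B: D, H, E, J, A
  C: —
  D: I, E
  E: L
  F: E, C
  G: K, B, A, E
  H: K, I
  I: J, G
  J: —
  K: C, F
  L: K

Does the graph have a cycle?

DFS with white/gray/black marking, starting from H:
H gray
  K gray
    C gray
    C black
    F gray
      E gray
        L gray
          L→K: K is gray → back edge
Back edge found, so a cycle exists: K → F → E → L → K.

Yes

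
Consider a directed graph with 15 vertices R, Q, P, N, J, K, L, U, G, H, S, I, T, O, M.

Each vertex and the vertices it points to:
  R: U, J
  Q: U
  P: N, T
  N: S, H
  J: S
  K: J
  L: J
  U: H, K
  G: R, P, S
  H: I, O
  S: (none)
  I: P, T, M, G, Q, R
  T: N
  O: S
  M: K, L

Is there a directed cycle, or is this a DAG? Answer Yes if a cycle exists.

DFS with white/gray/black marking, starting from P:
P gray
  N gray
    S gray
    S black
    H gray
      I gray
        I→P: P is gray → back edge
Back edge found, so a cycle exists: P → N → H → I → P.

Yes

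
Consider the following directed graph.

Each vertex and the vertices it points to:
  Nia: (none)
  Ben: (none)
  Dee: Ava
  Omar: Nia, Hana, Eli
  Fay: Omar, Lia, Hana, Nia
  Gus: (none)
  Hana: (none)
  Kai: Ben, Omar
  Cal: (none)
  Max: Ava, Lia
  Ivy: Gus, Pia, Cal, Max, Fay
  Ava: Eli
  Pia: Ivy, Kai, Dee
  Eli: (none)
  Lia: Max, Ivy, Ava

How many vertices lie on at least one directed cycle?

A vertex is on a directed cycle iff it belongs to a strongly connected component of size ≥ 2 (or has a self-loop).
The vertices on cycles are {Fay, Ivy, Lia, Max, Pia} — 5 in total.

5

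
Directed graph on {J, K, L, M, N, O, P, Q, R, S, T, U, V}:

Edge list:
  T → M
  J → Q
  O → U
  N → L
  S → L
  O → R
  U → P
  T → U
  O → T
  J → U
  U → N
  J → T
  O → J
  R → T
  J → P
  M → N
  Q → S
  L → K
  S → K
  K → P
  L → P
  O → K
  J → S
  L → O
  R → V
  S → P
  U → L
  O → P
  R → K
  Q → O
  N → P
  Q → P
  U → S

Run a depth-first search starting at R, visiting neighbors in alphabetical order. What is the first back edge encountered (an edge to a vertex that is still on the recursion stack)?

DFS from R (visiting neighbors in alphabetical order); mark gray on enter, black on exit:
R gray
  K gray
    P gray
    P black
  K black
  T gray
    M gray
      N gray
        L gray
          L→K: K black — skip
          O gray
            J gray
              J→P: P black — skip
              Q gray
                Q→O: O is gray → back edge
First back edge: Q → O.

Q->O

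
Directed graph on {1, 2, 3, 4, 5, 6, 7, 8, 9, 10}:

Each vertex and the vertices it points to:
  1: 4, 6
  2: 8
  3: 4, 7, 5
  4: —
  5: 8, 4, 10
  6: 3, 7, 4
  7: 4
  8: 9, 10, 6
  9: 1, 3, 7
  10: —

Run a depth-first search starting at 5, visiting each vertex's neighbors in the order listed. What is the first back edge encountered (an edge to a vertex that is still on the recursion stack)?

DFS from 5 (visiting each vertex's neighbors in the order listed); mark gray on enter, black on exit:
5 gray
  8 gray
    9 gray
      1 gray
        4 gray
        4 black
        6 gray
          3 gray
            3→4: 4 black — skip
            7 gray
              7→4: 4 black — skip
            7 black
            3→5: 5 is gray → back edge
First back edge: 3 → 5.

3→5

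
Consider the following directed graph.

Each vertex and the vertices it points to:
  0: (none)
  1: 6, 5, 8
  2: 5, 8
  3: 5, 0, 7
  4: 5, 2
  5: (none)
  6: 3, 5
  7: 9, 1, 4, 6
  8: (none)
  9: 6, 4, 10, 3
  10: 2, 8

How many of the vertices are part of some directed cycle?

A vertex is on a directed cycle iff it belongs to a strongly connected component of size ≥ 2 (or has a self-loop).
The vertices on cycles are {1, 3, 6, 7, 9} — 5 in total.

5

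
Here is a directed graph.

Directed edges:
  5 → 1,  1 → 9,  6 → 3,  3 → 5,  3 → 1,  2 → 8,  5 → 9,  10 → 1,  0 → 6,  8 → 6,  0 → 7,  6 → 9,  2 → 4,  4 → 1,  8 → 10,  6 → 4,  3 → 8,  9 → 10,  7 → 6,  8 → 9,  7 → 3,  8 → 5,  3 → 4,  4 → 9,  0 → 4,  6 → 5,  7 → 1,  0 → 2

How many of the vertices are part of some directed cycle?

6

A vertex is on a directed cycle iff it belongs to a strongly connected component of size ≥ 2 (or has a self-loop).
The vertices on cycles are {1, 3, 6, 8, 9, 10} — 6 in total.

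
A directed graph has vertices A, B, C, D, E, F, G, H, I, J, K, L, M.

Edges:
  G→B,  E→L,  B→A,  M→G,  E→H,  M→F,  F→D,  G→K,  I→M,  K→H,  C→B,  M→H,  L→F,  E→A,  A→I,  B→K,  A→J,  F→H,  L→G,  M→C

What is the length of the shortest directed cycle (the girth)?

5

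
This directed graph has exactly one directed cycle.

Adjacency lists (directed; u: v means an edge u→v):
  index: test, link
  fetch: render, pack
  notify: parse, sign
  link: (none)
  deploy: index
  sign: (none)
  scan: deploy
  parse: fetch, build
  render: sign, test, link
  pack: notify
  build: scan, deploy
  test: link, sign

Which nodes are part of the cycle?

pack, fetch, parse, notify

DFS with gray/black marking from parse:
parse gray
  fetch gray
    render gray
      sign gray
      sign black
      test gray
        link gray
        link black
        test→sign: sign black — skip
      test black
      render→link: link black — skip
    render black
    pack gray
      notify gray
        notify→parse: parse is gray → back edge
Back edge closes the cycle parse → fetch → pack → notify → parse; its vertices are {pack, fetch, parse, notify}.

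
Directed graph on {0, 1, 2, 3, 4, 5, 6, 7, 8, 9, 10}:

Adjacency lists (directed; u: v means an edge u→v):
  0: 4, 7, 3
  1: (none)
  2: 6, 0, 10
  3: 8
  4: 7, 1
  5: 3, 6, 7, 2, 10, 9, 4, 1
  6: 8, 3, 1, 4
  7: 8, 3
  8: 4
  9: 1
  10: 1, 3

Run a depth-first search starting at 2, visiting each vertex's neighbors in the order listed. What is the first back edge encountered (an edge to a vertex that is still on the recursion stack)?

7->8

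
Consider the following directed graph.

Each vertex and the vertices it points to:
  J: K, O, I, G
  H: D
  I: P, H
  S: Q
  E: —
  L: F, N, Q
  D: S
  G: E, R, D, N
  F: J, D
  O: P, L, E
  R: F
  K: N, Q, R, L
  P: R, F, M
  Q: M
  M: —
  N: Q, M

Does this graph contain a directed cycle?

Yes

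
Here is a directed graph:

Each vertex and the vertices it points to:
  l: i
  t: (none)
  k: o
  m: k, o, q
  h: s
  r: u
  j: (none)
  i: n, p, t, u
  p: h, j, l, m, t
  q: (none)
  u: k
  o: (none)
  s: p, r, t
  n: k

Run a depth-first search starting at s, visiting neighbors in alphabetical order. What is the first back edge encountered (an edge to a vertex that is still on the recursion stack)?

h→s

DFS from s (visiting neighbors in alphabetical order); mark gray on enter, black on exit:
s gray
  p gray
    h gray
      h→s: s is gray → back edge
First back edge: h → s.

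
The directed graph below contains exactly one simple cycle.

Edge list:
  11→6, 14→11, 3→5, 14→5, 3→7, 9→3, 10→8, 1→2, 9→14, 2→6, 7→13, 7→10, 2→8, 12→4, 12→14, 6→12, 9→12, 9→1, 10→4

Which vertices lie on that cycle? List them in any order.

DFS with gray/black marking from 14:
14 gray
  5 gray
  5 black
  11 gray
    6 gray
      12 gray
        4 gray
        4 black
        12→14: 14 is gray → back edge
Back edge closes the cycle 14 → 11 → 6 → 12 → 14; its vertices are {6, 11, 12, 14}.

6, 11, 12, 14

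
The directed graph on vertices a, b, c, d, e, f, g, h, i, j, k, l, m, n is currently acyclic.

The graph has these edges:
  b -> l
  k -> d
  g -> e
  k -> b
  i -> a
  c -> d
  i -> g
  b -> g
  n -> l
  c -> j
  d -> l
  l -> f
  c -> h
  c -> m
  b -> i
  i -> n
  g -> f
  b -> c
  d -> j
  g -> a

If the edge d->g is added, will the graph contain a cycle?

No

Adding d→g creates a cycle iff g can already reach d.
Explore from g: no path reaches d. The graph stays acyclic.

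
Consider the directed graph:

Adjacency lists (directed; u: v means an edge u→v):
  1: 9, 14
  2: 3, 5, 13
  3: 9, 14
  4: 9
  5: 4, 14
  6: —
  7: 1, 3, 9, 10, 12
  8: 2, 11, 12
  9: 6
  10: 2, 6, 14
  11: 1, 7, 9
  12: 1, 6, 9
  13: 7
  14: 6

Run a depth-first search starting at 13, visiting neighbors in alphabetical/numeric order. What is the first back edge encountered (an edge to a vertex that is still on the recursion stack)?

2→13

DFS from 13 (visiting neighbors in alphabetical/numeric order); mark gray on enter, black on exit:
13 gray
  7 gray
    1 gray
      9 gray
        6 gray
        6 black
      9 black
      14 gray
        14→6: 6 black — skip
      14 black
    1 black
    3 gray
      3→9: 9 black — skip
      3→14: 14 black — skip
    3 black
    7→9: 9 black — skip
    10 gray
      2 gray
        2→3: 3 black — skip
        5 gray
          4 gray
            4→9: 9 black — skip
          4 black
          5→14: 14 black — skip
        5 black
        2→13: 13 is gray → back edge
First back edge: 2 → 13.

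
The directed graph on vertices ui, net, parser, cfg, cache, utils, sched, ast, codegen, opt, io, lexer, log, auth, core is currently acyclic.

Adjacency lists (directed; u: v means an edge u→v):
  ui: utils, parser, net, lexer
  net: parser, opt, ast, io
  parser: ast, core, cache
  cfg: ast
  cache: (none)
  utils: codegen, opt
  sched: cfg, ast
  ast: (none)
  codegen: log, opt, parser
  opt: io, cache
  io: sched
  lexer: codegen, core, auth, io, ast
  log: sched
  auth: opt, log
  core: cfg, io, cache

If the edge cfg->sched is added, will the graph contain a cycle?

Adding cfg→sched creates a cycle iff sched can already reach cfg.
Path from sched: sched → cfg.
So sched → … → cfg → sched is a cycle.

Yes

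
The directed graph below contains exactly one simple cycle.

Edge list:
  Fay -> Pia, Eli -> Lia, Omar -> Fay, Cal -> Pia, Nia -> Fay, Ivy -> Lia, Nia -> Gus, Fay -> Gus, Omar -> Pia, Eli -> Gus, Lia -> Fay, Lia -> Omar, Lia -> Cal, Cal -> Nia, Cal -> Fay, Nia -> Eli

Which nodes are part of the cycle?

Cal, Eli, Lia, Nia

DFS with gray/black marking from Lia:
Lia gray
  Fay gray
    Pia gray
    Pia black
    Gus gray
    Gus black
  Fay black
  Cal gray
    Cal→Pia: Pia black — skip
    Cal→Fay: Fay black — skip
    Nia gray
      Eli gray
        Eli→Gus: Gus black — skip
        Eli→Lia: Lia is gray → back edge
Back edge closes the cycle Lia → Cal → Nia → Eli → Lia; its vertices are {Cal, Eli, Lia, Nia}.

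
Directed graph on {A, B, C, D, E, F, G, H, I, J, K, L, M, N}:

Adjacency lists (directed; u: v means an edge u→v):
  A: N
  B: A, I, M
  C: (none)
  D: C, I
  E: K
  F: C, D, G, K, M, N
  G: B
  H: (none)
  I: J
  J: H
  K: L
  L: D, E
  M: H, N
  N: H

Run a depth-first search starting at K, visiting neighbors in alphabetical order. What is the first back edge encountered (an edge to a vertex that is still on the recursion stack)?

E→K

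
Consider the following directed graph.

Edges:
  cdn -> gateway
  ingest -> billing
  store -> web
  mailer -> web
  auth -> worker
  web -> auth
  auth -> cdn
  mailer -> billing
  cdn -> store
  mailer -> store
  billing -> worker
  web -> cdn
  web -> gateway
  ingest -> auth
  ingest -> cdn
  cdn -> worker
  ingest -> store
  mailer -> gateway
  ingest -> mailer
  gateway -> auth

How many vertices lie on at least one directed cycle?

A vertex is on a directed cycle iff it belongs to a strongly connected component of size ≥ 2 (or has a self-loop).
The vertices on cycles are {cdn, web, auth, store, gateway} — 5 in total.

5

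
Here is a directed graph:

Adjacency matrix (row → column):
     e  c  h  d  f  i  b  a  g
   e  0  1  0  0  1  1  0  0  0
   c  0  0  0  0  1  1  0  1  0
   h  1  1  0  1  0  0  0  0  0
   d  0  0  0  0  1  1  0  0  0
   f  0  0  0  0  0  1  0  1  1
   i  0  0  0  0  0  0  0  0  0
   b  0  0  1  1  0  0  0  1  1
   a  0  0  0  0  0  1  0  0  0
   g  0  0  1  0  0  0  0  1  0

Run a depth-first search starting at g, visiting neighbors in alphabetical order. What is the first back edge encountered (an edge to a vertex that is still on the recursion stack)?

DFS from g (visiting neighbors in alphabetical order); mark gray on enter, black on exit:
g gray
  a gray
    i gray
    i black
  a black
  h gray
    c gray
      c→a: a black — skip
      f gray
        f→a: a black — skip
        f→g: g is gray → back edge
First back edge: f → g.

f→g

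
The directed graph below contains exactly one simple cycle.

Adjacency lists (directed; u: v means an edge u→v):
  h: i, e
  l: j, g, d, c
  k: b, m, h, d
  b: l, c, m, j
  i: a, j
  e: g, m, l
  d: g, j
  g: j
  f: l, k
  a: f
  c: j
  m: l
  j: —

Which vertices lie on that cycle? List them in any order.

a, f, h, i, k

DFS with gray/black marking from f:
f gray
  l gray
    j gray
    j black
    g gray
      g→j: j black — skip
    g black
    d gray
      d→g: g black — skip
      d→j: j black — skip
    d black
    c gray
      c→j: j black — skip
    c black
  l black
  k gray
    b gray
      b→l: l black — skip
      b→c: c black — skip
      m gray
        m→l: l black — skip
      m black
      b→j: j black — skip
    b black
    k→m: m black — skip
    h gray
      i gray
        a gray
          a→f: f is gray → back edge
Back edge closes the cycle f → k → h → i → a → f; its vertices are {a, f, h, i, k}.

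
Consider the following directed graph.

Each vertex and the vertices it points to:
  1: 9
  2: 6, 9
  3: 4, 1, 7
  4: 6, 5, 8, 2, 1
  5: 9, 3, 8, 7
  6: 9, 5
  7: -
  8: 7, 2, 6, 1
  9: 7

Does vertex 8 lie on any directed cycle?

Yes

8 is on a cycle iff 8 can reach itself via ≥1 edge.
8 → 6 → 5 → 8 — yes.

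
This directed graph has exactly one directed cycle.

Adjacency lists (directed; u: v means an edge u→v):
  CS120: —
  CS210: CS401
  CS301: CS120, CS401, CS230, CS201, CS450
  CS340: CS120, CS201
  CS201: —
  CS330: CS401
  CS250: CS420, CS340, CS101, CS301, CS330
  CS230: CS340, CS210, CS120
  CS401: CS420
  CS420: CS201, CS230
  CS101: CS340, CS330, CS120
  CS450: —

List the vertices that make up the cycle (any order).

CS210, CS230, CS401, CS420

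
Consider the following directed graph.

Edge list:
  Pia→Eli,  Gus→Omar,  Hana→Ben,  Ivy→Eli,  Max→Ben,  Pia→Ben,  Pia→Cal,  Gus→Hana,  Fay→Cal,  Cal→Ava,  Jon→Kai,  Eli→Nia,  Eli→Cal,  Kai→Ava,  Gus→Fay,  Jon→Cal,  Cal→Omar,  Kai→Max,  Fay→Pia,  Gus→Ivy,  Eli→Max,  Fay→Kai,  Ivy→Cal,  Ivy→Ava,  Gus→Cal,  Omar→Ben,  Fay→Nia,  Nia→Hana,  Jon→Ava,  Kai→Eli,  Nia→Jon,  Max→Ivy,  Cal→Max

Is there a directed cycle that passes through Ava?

Ava lies on a cycle iff there is a path from Ava back to itself.
Exploring from Ava, it never reaches itself; equivalently, its strongly connected component is a singleton.

No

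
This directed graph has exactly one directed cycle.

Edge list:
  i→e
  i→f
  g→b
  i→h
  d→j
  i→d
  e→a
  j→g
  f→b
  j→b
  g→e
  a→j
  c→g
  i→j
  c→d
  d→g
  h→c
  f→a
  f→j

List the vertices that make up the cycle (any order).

a, e, g, j

DFS with gray/black marking from e:
e gray
  a gray
    j gray
      g gray
        g→e: e is gray → back edge
Back edge closes the cycle e → a → j → g → e; its vertices are {a, e, g, j}.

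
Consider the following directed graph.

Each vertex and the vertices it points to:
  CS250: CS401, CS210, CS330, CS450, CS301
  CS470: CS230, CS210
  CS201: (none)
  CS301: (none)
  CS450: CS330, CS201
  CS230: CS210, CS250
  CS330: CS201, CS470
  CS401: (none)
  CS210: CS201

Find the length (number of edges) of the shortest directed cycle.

4

For each vertex v, BFS finds the shortest path from v back to v.
The shortest such closed walk is CS230 → CS250 → CS330 → CS470 → CS230, length 4.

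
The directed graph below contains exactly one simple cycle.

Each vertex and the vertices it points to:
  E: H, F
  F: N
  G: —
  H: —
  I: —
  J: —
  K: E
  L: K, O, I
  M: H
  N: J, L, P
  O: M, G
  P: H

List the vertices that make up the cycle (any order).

E, F, K, L, N

DFS with gray/black marking from N:
N gray
  J gray
  J black
  L gray
    K gray
      E gray
        H gray
        H black
        F gray
          F→N: N is gray → back edge
Back edge closes the cycle N → L → K → E → F → N; its vertices are {E, F, K, L, N}.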